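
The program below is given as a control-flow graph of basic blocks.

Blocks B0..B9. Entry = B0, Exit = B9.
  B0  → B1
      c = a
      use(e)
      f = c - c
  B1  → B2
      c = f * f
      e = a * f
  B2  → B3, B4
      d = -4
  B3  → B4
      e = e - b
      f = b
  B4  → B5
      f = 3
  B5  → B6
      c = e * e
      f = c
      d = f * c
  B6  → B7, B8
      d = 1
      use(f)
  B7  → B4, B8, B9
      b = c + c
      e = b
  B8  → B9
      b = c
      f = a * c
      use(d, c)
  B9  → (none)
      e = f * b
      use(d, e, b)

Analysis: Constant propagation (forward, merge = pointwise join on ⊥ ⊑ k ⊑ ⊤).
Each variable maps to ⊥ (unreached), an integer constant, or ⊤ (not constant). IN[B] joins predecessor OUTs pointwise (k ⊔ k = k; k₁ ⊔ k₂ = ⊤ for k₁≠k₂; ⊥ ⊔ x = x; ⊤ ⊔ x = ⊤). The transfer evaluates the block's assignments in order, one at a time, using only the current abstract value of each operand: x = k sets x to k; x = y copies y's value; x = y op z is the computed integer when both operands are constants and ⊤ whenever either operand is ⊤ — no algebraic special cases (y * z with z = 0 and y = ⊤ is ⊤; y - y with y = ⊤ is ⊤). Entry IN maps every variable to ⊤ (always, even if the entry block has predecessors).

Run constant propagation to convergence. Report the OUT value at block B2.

Answer: {a: ⊤, b: ⊤, c: ⊤, d: -4, e: ⊤, f: ⊤}

Trace:
Converged values:
  B0:   IN=(all ⊤)   OUT=(all ⊤)
  B1:   IN=(all ⊤)   OUT=(all ⊤)
  B2:   IN=(all ⊤)   OUT={d:-4; rest ⊤}
  B3:   IN={d:-4; rest ⊤}   OUT={d:-4; rest ⊤}
  B4:   IN=(all ⊤)   OUT={f:3; rest ⊤}
  B5:   IN={f:3; rest ⊤}   OUT=(all ⊤)
  B6:   IN=(all ⊤)   OUT={d:1; rest ⊤}
  B7:   IN={d:1; rest ⊤}   OUT={d:1; rest ⊤}
  B8:   IN={d:1; rest ⊤}   OUT={d:1; rest ⊤}
  B9:   IN={d:1; rest ⊤}   OUT={d:1; rest ⊤}

Merge at B2: IN[B2] = OUT[B1] = {a: ⊤, b: ⊤, c: ⊤, d: ⊤, e: ⊤, f: ⊤}
Applying B2's transfer function to that IN value gives OUT[B2] (row B2 above).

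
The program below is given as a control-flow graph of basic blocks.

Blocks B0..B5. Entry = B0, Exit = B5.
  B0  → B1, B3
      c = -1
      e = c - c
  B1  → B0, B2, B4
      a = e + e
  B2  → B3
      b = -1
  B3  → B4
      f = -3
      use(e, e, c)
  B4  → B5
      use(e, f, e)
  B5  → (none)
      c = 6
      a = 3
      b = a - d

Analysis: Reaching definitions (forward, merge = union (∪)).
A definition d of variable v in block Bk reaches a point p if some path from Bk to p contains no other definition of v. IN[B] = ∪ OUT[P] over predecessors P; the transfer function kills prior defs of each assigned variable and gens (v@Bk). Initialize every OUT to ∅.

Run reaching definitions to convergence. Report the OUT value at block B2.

Answer: {a@B1, b@B2, c@B0, e@B0}

Derivation:
Fixpoint table:
  B0:  IN={a@B1, c@B0, e@B0}  OUT={a@B1, c@B0, e@B0}
  B1:  IN={a@B1, c@B0, e@B0}  OUT={a@B1, c@B0, e@B0}
  B2:  IN={a@B1, c@B0, e@B0}  OUT={a@B1, b@B2, c@B0, e@B0}
  B3:  IN={a@B1, b@B2, c@B0, e@B0}  OUT={a@B1, b@B2, c@B0, e@B0, f@B3}
  B4:  IN={a@B1, b@B2, c@B0, e@B0, f@B3}  OUT={a@B1, b@B2, c@B0, e@B0, f@B3}
  B5:  IN={a@B1, b@B2, c@B0, e@B0, f@B3}  OUT={a@B5, b@B5, c@B5, e@B0, f@B3}

Merge at B2: IN[B2] = OUT[B1] = {a@B1, c@B0, e@B0}
Applying B2's transfer function to that IN value gives OUT[B2] (row B2 above).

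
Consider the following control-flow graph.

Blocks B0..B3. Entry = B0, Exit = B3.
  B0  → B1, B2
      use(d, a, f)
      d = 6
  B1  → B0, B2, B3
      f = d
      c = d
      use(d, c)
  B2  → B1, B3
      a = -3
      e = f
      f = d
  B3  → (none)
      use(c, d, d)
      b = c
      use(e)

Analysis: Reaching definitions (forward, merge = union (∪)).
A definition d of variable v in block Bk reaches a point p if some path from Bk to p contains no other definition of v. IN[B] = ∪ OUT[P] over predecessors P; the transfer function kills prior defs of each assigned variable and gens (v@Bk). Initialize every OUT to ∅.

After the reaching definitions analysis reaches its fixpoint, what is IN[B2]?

Answer: {a@B2, c@B1, d@B0, e@B2, f@B1}

Derivation:
Converged values:
  B0:   IN={a@B2, c@B1, d@B0, e@B2, f@B1}   OUT={a@B2, c@B1, d@B0, e@B2, f@B1}
  B1:   IN={a@B2, c@B1, d@B0, e@B2, f@B1, f@B2}   OUT={a@B2, c@B1, d@B0, e@B2, f@B1}
  B2:   IN={a@B2, c@B1, d@B0, e@B2, f@B1}   OUT={a@B2, c@B1, d@B0, e@B2, f@B2}
  B3:   IN={a@B2, c@B1, d@B0, e@B2, f@B1, f@B2}   OUT={a@B2, b@B3, c@B1, d@B0, e@B2, f@B1, f@B2}

Merge at B2: IN[B2] = OUT[B0] ⊔ OUT[B1] = {a@B2, c@B1, d@B0, e@B2, f@B1}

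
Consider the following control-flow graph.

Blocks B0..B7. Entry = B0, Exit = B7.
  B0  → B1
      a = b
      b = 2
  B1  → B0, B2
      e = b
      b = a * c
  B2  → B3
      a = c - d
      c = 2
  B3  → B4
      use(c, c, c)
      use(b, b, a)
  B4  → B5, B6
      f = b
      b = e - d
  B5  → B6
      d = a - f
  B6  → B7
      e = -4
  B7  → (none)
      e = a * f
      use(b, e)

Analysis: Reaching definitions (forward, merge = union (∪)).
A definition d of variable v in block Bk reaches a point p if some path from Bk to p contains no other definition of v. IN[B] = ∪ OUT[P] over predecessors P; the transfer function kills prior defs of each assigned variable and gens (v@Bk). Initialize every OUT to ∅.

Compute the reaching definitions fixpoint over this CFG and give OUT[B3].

Per-block solution:
  B0:   IN={a@B0, b@B1, e@B1}   OUT={a@B0, b@B0, e@B1}
  B1:   IN={a@B0, b@B0, e@B1}   OUT={a@B0, b@B1, e@B1}
  B2:   IN={a@B0, b@B1, e@B1}   OUT={a@B2, b@B1, c@B2, e@B1}
  B3:   IN={a@B2, b@B1, c@B2, e@B1}   OUT={a@B2, b@B1, c@B2, e@B1}
  B4:   IN={a@B2, b@B1, c@B2, e@B1}   OUT={a@B2, b@B4, c@B2, e@B1, f@B4}
  B5:   IN={a@B2, b@B4, c@B2, e@B1, f@B4}   OUT={a@B2, b@B4, c@B2, d@B5, e@B1, f@B4}
  B6:   IN={a@B2, b@B4, c@B2, d@B5, e@B1, f@B4}   OUT={a@B2, b@B4, c@B2, d@B5, e@B6, f@B4}
  B7:   IN={a@B2, b@B4, c@B2, d@B5, e@B6, f@B4}   OUT={a@B2, b@B4, c@B2, d@B5, e@B7, f@B4}

Merge at B3: IN[B3] = OUT[B2] = {a@B2, b@B1, c@B2, e@B1}
Applying B3's transfer function to that IN value gives OUT[B3] (row B3 above).

Answer: {a@B2, b@B1, c@B2, e@B1}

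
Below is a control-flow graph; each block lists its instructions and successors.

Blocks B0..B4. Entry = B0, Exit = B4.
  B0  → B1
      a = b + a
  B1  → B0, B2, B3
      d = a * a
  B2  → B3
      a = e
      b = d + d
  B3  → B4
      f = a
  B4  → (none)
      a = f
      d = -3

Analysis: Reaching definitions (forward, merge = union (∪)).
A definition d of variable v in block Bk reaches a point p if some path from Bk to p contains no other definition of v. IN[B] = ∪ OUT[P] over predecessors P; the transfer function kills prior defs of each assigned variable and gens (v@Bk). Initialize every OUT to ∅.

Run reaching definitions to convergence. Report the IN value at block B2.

Answer: {a@B0, d@B1}

Trace:
Converged values:
  B0: | IN={a@B0, d@B1} | OUT={a@B0, d@B1}
  B1: | IN={a@B0, d@B1} | OUT={a@B0, d@B1}
  B2: | IN={a@B0, d@B1} | OUT={a@B2, b@B2, d@B1}
  B3: | IN={a@B0, a@B2, b@B2, d@B1} | OUT={a@B0, a@B2, b@B2, d@B1, f@B3}
  B4: | IN={a@B0, a@B2, b@B2, d@B1, f@B3} | OUT={a@B4, b@B2, d@B4, f@B3}

Merge at B2: IN[B2] = OUT[B1] = {a@B0, d@B1}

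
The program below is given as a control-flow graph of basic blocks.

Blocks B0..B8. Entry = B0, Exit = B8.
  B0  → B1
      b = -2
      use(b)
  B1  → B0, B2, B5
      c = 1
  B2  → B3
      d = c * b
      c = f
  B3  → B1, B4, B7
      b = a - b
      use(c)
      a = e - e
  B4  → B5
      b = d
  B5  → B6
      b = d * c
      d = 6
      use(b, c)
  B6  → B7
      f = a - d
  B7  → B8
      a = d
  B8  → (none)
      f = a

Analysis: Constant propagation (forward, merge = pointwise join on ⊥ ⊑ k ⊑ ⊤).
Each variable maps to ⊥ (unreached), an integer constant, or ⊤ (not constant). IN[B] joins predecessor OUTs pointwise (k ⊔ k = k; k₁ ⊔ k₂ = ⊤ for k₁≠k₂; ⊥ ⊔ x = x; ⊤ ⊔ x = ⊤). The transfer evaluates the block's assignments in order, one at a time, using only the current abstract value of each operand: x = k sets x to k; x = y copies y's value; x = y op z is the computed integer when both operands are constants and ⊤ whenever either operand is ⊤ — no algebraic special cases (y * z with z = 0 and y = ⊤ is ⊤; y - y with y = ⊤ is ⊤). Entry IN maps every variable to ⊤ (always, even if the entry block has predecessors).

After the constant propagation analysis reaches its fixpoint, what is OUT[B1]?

Answer: {a: ⊤, b: ⊤, c: 1, d: ⊤, e: ⊤, f: ⊤}

Derivation:
Per-block solution:
  B0: | IN=(all ⊤) | OUT={b:-2; rest ⊤}
  B1: | IN=(all ⊤) | OUT={c:1; rest ⊤}
  B2: | IN={c:1; rest ⊤} | OUT=(all ⊤)
  B3: | IN=(all ⊤) | OUT=(all ⊤)
  B4: | IN=(all ⊤) | OUT=(all ⊤)
  B5: | IN=(all ⊤) | OUT={d:6; rest ⊤}
  B6: | IN={d:6; rest ⊤} | OUT={d:6; rest ⊤}
  B7: | IN=(all ⊤) | OUT=(all ⊤)
  B8: | IN=(all ⊤) | OUT=(all ⊤)

Merge at B1: IN[B1] = OUT[B0] ⊔ OUT[B3] = {a: ⊤, b: ⊤, c: ⊤, d: ⊤, e: ⊤, f: ⊤}
Applying B1's transfer function to that IN value gives OUT[B1] (row B1 above).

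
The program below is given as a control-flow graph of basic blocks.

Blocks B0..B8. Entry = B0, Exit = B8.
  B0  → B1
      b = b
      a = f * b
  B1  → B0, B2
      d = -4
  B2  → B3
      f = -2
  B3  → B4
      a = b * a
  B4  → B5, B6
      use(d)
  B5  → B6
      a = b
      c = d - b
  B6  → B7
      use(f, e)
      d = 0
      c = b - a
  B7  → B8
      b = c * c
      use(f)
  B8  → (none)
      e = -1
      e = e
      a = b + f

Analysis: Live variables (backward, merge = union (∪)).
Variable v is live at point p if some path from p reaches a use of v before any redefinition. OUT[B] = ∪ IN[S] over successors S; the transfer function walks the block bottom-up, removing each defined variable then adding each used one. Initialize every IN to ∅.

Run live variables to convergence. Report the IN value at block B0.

Answer: {b, e, f}

Trace:
Converged values:
  B0: | IN={b, e, f} | OUT={a, b, e, f}
  B1: | IN={a, b, e, f} | OUT={a, b, d, e, f}
  B2: | IN={a, b, d, e} | OUT={a, b, d, e, f}
  B3: | IN={a, b, d, e, f} | OUT={a, b, d, e, f}
  B4: | IN={a, b, d, e, f} | OUT={a, b, d, e, f}
  B5: | IN={b, d, e, f} | OUT={a, b, e, f}
  B6: | IN={a, b, e, f} | OUT={c, f}
  B7: | IN={c, f} | OUT={b, f}
  B8: | IN={b, f} | OUT={}

Merge at B0: OUT[B0] = IN[B1] = {a, b, e, f}
Applying B0's transfer function to that OUT value gives IN[B0] (row B0 above).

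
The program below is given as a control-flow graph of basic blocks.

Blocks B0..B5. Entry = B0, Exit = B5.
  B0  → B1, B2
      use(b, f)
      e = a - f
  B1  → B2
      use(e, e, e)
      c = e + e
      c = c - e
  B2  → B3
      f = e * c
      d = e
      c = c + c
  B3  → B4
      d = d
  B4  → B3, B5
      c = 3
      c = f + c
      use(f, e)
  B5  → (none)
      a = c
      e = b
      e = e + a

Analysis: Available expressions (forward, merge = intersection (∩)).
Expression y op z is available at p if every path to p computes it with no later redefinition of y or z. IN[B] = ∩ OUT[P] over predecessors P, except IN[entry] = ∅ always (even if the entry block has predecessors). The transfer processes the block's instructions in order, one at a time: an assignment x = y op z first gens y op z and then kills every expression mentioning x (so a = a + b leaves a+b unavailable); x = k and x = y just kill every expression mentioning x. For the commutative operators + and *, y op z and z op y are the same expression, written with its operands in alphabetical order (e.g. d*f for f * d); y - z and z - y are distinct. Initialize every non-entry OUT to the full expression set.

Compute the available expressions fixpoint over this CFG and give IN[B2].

Fixpoint table:
  B0:  IN={}  OUT={a-f}
  B1:  IN={a-f}  OUT={a-f, e+e}
  B2:  IN={a-f}  OUT={}
  B3:  IN={}  OUT={}
  B4:  IN={}  OUT={}
  B5:  IN={}  OUT={}

Merge at B2: IN[B2] = OUT[B0] ∩ OUT[B1] = {a-f}

Answer: {a-f}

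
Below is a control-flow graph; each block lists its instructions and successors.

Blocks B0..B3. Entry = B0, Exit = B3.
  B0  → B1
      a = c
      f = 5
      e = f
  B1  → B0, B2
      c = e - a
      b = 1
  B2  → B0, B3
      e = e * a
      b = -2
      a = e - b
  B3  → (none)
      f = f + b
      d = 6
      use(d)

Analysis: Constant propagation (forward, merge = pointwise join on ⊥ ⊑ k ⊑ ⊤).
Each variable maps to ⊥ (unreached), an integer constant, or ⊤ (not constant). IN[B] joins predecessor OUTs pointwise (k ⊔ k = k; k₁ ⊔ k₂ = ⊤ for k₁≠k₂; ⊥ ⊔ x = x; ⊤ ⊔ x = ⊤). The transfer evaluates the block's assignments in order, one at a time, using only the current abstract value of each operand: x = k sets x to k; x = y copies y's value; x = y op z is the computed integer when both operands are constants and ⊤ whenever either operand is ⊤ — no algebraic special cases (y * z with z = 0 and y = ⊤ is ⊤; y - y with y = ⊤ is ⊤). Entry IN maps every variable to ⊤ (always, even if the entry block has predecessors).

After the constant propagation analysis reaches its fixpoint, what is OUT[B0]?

Converged values:
  B0:  IN=(all ⊤)  OUT={e:5, f:5; rest ⊤}
  B1:  IN={e:5, f:5; rest ⊤}  OUT={b:1, e:5, f:5; rest ⊤}
  B2:  IN={b:1, e:5, f:5; rest ⊤}  OUT={b:-2, f:5; rest ⊤}
  B3:  IN={b:-2, f:5; rest ⊤}  OUT={b:-2, d:6, f:3; rest ⊤}

Merge at B0 (entry node, so the boundary value (all ⊤) is joined with the incoming edge(s)): IN[B0] = (all ⊤) ⊔ OUT[B1] ⊔ OUT[B2] = {a: ⊤, b: ⊤, c: ⊤, d: ⊤, e: ⊤, f: ⊤}
Applying B0's transfer function to that IN value gives OUT[B0] (row B0 above).

Answer: {a: ⊤, b: ⊤, c: ⊤, d: ⊤, e: 5, f: 5}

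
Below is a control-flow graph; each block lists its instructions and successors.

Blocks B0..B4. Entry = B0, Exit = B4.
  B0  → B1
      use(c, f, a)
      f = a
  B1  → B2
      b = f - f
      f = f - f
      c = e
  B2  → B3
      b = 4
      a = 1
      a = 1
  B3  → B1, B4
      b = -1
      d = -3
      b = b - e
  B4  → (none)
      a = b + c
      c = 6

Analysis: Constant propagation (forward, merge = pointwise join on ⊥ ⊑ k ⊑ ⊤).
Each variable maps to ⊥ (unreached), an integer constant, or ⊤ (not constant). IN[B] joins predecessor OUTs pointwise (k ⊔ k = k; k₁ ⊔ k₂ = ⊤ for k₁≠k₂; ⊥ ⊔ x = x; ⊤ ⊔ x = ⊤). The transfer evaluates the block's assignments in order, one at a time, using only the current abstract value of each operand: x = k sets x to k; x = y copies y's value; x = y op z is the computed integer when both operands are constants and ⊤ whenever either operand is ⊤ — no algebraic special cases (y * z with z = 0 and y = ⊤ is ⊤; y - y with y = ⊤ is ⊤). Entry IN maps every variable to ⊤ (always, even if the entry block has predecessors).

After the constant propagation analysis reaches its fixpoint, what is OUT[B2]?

Converged values:
  B0:   IN=(all ⊤)   OUT=(all ⊤)
  B1:   IN=(all ⊤)   OUT=(all ⊤)
  B2:   IN=(all ⊤)   OUT={a:1, b:4; rest ⊤}
  B3:   IN={a:1, b:4; rest ⊤}   OUT={a:1, d:-3; rest ⊤}
  B4:   IN={a:1, d:-3; rest ⊤}   OUT={c:6, d:-3; rest ⊤}

Merge at B2: IN[B2] = OUT[B1] = {a: ⊤, b: ⊤, c: ⊤, d: ⊤, e: ⊤, f: ⊤}
Applying B2's transfer function to that IN value gives OUT[B2] (row B2 above).

Answer: {a: 1, b: 4, c: ⊤, d: ⊤, e: ⊤, f: ⊤}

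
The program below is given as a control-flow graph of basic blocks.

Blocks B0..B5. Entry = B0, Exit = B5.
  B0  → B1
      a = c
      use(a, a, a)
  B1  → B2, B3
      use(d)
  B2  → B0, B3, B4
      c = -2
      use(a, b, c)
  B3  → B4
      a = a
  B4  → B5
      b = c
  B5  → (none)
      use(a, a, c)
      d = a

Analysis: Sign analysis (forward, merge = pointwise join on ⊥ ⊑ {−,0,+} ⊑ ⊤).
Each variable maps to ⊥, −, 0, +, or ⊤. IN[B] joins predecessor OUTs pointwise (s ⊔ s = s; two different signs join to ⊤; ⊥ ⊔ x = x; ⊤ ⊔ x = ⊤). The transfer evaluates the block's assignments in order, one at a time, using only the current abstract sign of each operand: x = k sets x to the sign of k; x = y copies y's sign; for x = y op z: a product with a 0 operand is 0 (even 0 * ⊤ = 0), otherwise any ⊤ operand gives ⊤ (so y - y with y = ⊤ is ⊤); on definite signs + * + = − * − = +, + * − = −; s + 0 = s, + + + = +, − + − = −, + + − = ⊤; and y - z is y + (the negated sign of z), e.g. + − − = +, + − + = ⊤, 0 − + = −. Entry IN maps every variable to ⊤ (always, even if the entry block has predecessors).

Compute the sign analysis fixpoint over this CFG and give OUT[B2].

Answer: {a: ⊤, b: ⊤, c: -, d: ⊤, e: ⊤, f: ⊤}

Trace:
Per-block solution:
  B0:   IN=(all ⊤)   OUT=(all ⊤)
  B1:   IN=(all ⊤)   OUT=(all ⊤)
  B2:   IN=(all ⊤)   OUT={c:-; rest ⊤}
  B3:   IN=(all ⊤)   OUT=(all ⊤)
  B4:   IN=(all ⊤)   OUT=(all ⊤)
  B5:   IN=(all ⊤)   OUT=(all ⊤)

Merge at B2: IN[B2] = OUT[B1] = {a: ⊤, b: ⊤, c: ⊤, d: ⊤, e: ⊤, f: ⊤}
Applying B2's transfer function to that IN value gives OUT[B2] (row B2 above).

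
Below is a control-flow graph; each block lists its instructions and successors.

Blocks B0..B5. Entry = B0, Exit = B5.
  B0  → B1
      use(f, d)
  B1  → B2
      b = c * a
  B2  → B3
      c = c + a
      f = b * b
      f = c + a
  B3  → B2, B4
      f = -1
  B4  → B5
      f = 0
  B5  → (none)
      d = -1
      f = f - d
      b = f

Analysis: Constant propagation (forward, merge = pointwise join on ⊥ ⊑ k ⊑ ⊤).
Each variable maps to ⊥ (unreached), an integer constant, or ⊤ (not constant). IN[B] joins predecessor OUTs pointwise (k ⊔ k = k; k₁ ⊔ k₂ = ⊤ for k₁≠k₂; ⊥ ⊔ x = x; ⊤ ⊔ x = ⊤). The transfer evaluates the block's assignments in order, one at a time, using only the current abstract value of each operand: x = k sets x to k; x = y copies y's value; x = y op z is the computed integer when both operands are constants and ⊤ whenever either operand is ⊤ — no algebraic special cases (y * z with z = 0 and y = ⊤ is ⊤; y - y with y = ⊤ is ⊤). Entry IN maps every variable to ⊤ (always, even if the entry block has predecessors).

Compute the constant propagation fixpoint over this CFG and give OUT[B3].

Converged values:
  B0: | IN=(all ⊤) | OUT=(all ⊤)
  B1: | IN=(all ⊤) | OUT=(all ⊤)
  B2: | IN=(all ⊤) | OUT=(all ⊤)
  B3: | IN=(all ⊤) | OUT={f:-1; rest ⊤}
  B4: | IN={f:-1; rest ⊤} | OUT={f:0; rest ⊤}
  B5: | IN={f:0; rest ⊤} | OUT={b:1, d:-1, f:1; rest ⊤}

Merge at B3: IN[B3] = OUT[B2] = {a: ⊤, b: ⊤, c: ⊤, d: ⊤, e: ⊤, f: ⊤}
Applying B3's transfer function to that IN value gives OUT[B3] (row B3 above).

Answer: {a: ⊤, b: ⊤, c: ⊤, d: ⊤, e: ⊤, f: -1}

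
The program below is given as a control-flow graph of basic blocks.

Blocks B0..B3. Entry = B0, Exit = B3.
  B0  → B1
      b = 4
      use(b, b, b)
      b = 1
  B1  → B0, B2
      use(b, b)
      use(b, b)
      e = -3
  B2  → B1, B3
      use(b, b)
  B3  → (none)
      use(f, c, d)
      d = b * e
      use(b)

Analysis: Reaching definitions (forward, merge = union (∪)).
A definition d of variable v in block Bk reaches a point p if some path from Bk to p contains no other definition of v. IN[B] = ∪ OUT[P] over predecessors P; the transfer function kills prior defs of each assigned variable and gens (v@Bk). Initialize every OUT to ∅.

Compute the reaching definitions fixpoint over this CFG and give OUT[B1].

Answer: {b@B0, e@B1}

Derivation:
Per-block solution:
  B0:  IN={b@B0, e@B1}  OUT={b@B0, e@B1}
  B1:  IN={b@B0, e@B1}  OUT={b@B0, e@B1}
  B2:  IN={b@B0, e@B1}  OUT={b@B0, e@B1}
  B3:  IN={b@B0, e@B1}  OUT={b@B0, d@B3, e@B1}

Merge at B1: IN[B1] = OUT[B0] ⊔ OUT[B2] = {b@B0, e@B1}
Applying B1's transfer function to that IN value gives OUT[B1] (row B1 above).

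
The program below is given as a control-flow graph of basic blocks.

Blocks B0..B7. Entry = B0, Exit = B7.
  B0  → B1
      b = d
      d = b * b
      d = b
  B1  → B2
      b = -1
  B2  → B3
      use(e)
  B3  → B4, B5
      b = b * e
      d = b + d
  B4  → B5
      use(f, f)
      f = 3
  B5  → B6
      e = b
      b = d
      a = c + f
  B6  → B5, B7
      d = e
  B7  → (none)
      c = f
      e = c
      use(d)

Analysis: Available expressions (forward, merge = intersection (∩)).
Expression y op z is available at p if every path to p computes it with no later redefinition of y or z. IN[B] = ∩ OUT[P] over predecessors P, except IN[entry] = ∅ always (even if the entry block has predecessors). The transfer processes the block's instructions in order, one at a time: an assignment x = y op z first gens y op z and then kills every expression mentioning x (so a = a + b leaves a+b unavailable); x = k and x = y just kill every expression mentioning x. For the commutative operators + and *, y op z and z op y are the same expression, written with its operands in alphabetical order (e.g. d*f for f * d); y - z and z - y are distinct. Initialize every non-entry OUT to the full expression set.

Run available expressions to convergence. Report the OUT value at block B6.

Answer: {c+f}

Trace:
Per-block solution:
  B0:   IN={}   OUT={b*b}
  B1:   IN={b*b}   OUT={}
  B2:   IN={}   OUT={}
  B3:   IN={}   OUT={}
  B4:   IN={}   OUT={}
  B5:   IN={}   OUT={c+f}
  B6:   IN={c+f}   OUT={c+f}
  B7:   IN={c+f}   OUT={}

Merge at B6: IN[B6] = OUT[B5] = {c+f}
Applying B6's transfer function to that IN value gives OUT[B6] (row B6 above).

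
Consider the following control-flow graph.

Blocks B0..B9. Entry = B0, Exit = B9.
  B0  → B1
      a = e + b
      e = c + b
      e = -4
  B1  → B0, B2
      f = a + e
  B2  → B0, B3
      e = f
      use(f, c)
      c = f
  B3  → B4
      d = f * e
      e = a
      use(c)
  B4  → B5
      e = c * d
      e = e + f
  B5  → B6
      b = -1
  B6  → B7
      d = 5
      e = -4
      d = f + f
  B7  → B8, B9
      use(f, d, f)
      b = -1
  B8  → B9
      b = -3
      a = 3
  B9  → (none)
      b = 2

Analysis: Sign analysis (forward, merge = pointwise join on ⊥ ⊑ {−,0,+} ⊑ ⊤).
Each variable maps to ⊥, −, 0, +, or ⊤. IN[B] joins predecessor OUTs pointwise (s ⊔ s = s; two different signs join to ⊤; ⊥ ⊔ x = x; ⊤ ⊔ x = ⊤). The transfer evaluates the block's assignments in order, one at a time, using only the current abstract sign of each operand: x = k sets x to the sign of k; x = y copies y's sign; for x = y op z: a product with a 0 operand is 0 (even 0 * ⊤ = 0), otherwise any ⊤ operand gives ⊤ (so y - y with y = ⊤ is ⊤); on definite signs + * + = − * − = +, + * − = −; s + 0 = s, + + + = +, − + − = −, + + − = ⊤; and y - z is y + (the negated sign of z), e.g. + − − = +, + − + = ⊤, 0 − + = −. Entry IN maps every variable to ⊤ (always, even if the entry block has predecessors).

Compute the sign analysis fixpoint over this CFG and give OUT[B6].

Per-block solution:
  B0:   IN=(all ⊤)   OUT={e:-; rest ⊤}
  B1:   IN={e:-; rest ⊤}   OUT={e:-; rest ⊤}
  B2:   IN={e:-; rest ⊤}   OUT=(all ⊤)
  B3:   IN=(all ⊤)   OUT=(all ⊤)
  B4:   IN=(all ⊤)   OUT=(all ⊤)
  B5:   IN=(all ⊤)   OUT={b:-; rest ⊤}
  B6:   IN={b:-; rest ⊤}   OUT={b:-, e:-; rest ⊤}
  B7:   IN={b:-, e:-; rest ⊤}   OUT={b:-, e:-; rest ⊤}
  B8:   IN={b:-, e:-; rest ⊤}   OUT={a:+, b:-, e:-; rest ⊤}
  B9:   IN={b:-, e:-; rest ⊤}   OUT={b:+, e:-; rest ⊤}

Merge at B6: IN[B6] = OUT[B5] = {a: ⊤, b: -, c: ⊤, d: ⊤, e: ⊤, f: ⊤}
Applying B6's transfer function to that IN value gives OUT[B6] (row B6 above).

Answer: {a: ⊤, b: -, c: ⊤, d: ⊤, e: -, f: ⊤}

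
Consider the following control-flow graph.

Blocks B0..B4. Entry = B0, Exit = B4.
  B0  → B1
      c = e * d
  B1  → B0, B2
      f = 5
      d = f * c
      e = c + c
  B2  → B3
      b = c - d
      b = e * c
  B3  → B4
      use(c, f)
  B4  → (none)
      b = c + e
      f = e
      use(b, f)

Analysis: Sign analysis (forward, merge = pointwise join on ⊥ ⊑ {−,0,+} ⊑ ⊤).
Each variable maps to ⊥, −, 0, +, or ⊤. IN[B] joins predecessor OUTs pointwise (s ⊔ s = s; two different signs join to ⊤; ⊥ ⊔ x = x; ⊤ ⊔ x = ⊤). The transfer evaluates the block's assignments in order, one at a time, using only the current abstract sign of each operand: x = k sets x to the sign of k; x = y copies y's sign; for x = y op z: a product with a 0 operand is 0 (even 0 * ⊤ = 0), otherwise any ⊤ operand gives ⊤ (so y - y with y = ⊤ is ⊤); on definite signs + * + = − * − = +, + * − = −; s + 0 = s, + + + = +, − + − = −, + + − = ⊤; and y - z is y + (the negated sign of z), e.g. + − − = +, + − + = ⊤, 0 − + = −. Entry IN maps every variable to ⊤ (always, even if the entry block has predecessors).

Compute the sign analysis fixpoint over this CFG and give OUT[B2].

Answer: {a: ⊤, b: ⊤, c: ⊤, d: ⊤, e: ⊤, f: +}

Derivation:
Converged values:
  B0: | IN=(all ⊤) | OUT=(all ⊤)
  B1: | IN=(all ⊤) | OUT={f:+; rest ⊤}
  B2: | IN={f:+; rest ⊤} | OUT={f:+; rest ⊤}
  B3: | IN={f:+; rest ⊤} | OUT={f:+; rest ⊤}
  B4: | IN={f:+; rest ⊤} | OUT=(all ⊤)

Merge at B2: IN[B2] = OUT[B1] = {a: ⊤, b: ⊤, c: ⊤, d: ⊤, e: ⊤, f: +}
Applying B2's transfer function to that IN value gives OUT[B2] (row B2 above).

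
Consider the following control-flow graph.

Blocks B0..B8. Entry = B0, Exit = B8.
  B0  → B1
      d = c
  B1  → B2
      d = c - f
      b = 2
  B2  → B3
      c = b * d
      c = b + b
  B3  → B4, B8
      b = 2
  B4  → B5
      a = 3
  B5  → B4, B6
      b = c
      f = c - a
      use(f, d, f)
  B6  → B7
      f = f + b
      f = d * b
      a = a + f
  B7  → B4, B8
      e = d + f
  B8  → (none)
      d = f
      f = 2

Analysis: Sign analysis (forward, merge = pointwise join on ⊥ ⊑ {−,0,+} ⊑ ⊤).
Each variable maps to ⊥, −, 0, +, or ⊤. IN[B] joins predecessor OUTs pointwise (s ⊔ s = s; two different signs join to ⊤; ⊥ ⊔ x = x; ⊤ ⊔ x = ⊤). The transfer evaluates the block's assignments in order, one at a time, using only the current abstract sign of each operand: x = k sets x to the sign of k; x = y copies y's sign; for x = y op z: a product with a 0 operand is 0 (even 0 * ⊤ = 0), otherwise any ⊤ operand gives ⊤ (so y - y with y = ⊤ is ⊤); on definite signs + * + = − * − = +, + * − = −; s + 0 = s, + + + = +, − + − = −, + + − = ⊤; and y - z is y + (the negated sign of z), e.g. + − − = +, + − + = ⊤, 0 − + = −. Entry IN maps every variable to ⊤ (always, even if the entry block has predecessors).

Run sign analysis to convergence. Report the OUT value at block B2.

Fixpoint table:
  B0: | IN=(all ⊤) | OUT=(all ⊤)
  B1: | IN=(all ⊤) | OUT={b:+; rest ⊤}
  B2: | IN={b:+; rest ⊤} | OUT={b:+, c:+; rest ⊤}
  B3: | IN={b:+, c:+; rest ⊤} | OUT={b:+, c:+; rest ⊤}
  B4: | IN={b:+, c:+; rest ⊤} | OUT={a:+, b:+, c:+; rest ⊤}
  B5: | IN={a:+, b:+, c:+; rest ⊤} | OUT={a:+, b:+, c:+; rest ⊤}
  B6: | IN={a:+, b:+, c:+; rest ⊤} | OUT={b:+, c:+; rest ⊤}
  B7: | IN={b:+, c:+; rest ⊤} | OUT={b:+, c:+; rest ⊤}
  B8: | IN={b:+, c:+; rest ⊤} | OUT={b:+, c:+, f:+; rest ⊤}

Merge at B2: IN[B2] = OUT[B1] = {a: ⊤, b: +, c: ⊤, d: ⊤, e: ⊤, f: ⊤}
Applying B2's transfer function to that IN value gives OUT[B2] (row B2 above).

Answer: {a: ⊤, b: +, c: +, d: ⊤, e: ⊤, f: ⊤}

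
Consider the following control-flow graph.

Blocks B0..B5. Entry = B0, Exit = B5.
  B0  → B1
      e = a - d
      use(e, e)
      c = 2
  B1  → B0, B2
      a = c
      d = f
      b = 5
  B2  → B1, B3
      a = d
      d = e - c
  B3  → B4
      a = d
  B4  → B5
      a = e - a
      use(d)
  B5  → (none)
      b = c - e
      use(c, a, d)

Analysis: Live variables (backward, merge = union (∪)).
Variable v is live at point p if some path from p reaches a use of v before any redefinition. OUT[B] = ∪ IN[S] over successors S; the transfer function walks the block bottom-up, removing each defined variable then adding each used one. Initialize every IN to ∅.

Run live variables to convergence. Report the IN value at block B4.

Per-block solution:
  B0:  IN={a, d, f}  OUT={c, e, f}
  B1:  IN={c, e, f}  OUT={a, c, d, e, f}
  B2:  IN={c, d, e, f}  OUT={c, d, e, f}
  B3:  IN={c, d, e}  OUT={a, c, d, e}
  B4:  IN={a, c, d, e}  OUT={a, c, d, e}
  B5:  IN={a, c, d, e}  OUT={}

Merge at B4: OUT[B4] = IN[B5] = {a, c, d, e}
Applying B4's transfer function to that OUT value gives IN[B4] (row B4 above).

Answer: {a, c, d, e}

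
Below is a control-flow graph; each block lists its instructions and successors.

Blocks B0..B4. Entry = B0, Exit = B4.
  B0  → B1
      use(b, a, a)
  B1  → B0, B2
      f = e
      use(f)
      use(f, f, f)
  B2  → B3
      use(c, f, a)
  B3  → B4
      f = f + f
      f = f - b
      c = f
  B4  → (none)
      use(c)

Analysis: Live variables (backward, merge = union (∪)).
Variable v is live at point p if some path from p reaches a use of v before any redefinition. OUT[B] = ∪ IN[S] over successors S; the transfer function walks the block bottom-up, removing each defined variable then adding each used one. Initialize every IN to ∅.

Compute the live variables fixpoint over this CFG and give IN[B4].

Fixpoint table:
  B0:   IN={a, b, c, e}   OUT={a, b, c, e}
  B1:   IN={a, b, c, e}   OUT={a, b, c, e, f}
  B2:   IN={a, b, c, f}   OUT={b, f}
  B3:   IN={b, f}   OUT={c}
  B4:   IN={c}   OUT={}

B4 is the boundary node: OUT[B4] = {}
Applying B4's transfer function to that OUT value gives IN[B4] (row B4 above).

Answer: {c}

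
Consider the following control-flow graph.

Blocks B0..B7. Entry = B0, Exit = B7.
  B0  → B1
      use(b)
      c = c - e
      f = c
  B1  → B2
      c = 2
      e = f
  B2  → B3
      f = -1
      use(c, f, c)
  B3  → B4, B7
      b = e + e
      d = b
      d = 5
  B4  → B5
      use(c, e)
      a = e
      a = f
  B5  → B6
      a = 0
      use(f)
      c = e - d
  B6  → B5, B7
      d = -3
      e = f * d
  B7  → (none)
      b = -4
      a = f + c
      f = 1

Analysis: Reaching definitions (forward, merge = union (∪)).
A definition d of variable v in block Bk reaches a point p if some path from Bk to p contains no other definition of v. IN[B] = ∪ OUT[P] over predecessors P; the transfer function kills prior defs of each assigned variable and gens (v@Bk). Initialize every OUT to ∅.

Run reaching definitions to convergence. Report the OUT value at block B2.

Answer: {c@B1, e@B1, f@B2}

Trace:
Converged values:
  B0: | IN={} | OUT={c@B0, f@B0}
  B1: | IN={c@B0, f@B0} | OUT={c@B1, e@B1, f@B0}
  B2: | IN={c@B1, e@B1, f@B0} | OUT={c@B1, e@B1, f@B2}
  B3: | IN={c@B1, e@B1, f@B2} | OUT={b@B3, c@B1, d@B3, e@B1, f@B2}
  B4: | IN={b@B3, c@B1, d@B3, e@B1, f@B2} | OUT={a@B4, b@B3, c@B1, d@B3, e@B1, f@B2}
  B5: | IN={a@B4, a@B5, b@B3, c@B1, c@B5, d@B3, d@B6, e@B1, e@B6, f@B2} | OUT={a@B5, b@B3, c@B5, d@B3, d@B6, e@B1, e@B6, f@B2}
  B6: | IN={a@B5, b@B3, c@B5, d@B3, d@B6, e@B1, e@B6, f@B2} | OUT={a@B5, b@B3, c@B5, d@B6, e@B6, f@B2}
  B7: | IN={a@B5, b@B3, c@B1, c@B5, d@B3, d@B6, e@B1, e@B6, f@B2} | OUT={a@B7, b@B7, c@B1, c@B5, d@B3, d@B6, e@B1, e@B6, f@B7}

Merge at B2: IN[B2] = OUT[B1] = {c@B1, e@B1, f@B0}
Applying B2's transfer function to that IN value gives OUT[B2] (row B2 above).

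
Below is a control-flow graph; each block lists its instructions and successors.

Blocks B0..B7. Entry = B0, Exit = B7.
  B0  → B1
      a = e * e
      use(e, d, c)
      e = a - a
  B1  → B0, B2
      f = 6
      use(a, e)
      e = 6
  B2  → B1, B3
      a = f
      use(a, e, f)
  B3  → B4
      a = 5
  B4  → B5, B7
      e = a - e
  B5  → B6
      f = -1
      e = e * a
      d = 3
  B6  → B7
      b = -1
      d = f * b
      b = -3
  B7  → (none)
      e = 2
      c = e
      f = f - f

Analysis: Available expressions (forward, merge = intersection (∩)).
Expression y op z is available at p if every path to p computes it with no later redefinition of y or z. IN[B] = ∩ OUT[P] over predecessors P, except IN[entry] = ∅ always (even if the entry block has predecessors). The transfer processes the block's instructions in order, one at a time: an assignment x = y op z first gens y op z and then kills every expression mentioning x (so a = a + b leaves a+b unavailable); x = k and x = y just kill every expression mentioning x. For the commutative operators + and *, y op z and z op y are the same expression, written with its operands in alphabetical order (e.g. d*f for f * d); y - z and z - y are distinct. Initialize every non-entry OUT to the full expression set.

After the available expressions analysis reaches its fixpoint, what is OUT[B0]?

Per-block solution:
  B0: | IN={} | OUT={a-a}
  B1: | IN={} | OUT={}
  B2: | IN={} | OUT={}
  B3: | IN={} | OUT={}
  B4: | IN={} | OUT={}
  B5: | IN={} | OUT={}
  B6: | IN={} | OUT={}
  B7: | IN={} | OUT={}

Merge at B0 (entry node, so the boundary value {} is joined with the incoming edge(s)): IN[B0] = {} ∩ OUT[B1] = {}
Applying B0's transfer function to that IN value gives OUT[B0] (row B0 above).

Answer: {a-a}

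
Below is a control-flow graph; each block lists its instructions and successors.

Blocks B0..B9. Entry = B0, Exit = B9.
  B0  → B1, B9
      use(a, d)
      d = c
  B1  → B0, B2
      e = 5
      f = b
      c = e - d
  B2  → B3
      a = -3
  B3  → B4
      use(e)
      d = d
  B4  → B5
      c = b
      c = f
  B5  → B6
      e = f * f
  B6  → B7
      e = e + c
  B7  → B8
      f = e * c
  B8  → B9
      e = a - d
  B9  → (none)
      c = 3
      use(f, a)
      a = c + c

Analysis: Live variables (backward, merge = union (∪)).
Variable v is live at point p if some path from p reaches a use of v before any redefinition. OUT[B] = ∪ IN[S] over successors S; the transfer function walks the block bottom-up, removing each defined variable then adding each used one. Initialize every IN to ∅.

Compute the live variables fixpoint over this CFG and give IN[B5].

Fixpoint table:
  B0: | IN={a, b, c, d, f} | OUT={a, b, d, f}
  B1: | IN={a, b, d} | OUT={a, b, c, d, e, f}
  B2: | IN={b, d, e, f} | OUT={a, b, d, e, f}
  B3: | IN={a, b, d, e, f} | OUT={a, b, d, f}
  B4: | IN={a, b, d, f} | OUT={a, c, d, f}
  B5: | IN={a, c, d, f} | OUT={a, c, d, e}
  B6: | IN={a, c, d, e} | OUT={a, c, d, e}
  B7: | IN={a, c, d, e} | OUT={a, d, f}
  B8: | IN={a, d, f} | OUT={a, f}
  B9: | IN={a, f} | OUT={}

Merge at B5: OUT[B5] = IN[B6] = {a, c, d, e}
Applying B5's transfer function to that OUT value gives IN[B5] (row B5 above).

Answer: {a, c, d, f}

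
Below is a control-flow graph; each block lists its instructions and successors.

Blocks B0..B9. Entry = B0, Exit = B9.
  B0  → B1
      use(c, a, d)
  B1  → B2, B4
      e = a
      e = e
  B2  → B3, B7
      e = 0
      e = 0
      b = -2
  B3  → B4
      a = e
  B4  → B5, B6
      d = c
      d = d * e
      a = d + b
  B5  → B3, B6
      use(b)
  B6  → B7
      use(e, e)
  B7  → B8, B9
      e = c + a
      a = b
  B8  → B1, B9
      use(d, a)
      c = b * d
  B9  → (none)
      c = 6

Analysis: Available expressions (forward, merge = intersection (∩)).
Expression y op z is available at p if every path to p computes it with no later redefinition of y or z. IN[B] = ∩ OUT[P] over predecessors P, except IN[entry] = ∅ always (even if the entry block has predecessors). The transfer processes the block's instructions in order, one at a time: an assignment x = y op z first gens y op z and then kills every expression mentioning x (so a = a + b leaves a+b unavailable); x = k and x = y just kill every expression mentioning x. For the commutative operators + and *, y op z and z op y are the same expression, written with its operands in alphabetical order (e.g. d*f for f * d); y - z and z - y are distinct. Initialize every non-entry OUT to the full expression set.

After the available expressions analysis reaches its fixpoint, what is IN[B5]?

Answer: {b+d}

Derivation:
Converged values:
  B0: | IN={} | OUT={}
  B1: | IN={} | OUT={}
  B2: | IN={} | OUT={}
  B3: | IN={} | OUT={}
  B4: | IN={} | OUT={b+d}
  B5: | IN={b+d} | OUT={b+d}
  B6: | IN={b+d} | OUT={b+d}
  B7: | IN={} | OUT={}
  B8: | IN={} | OUT={b*d}
  B9: | IN={} | OUT={}

Merge at B5: IN[B5] = OUT[B4] = {b+d}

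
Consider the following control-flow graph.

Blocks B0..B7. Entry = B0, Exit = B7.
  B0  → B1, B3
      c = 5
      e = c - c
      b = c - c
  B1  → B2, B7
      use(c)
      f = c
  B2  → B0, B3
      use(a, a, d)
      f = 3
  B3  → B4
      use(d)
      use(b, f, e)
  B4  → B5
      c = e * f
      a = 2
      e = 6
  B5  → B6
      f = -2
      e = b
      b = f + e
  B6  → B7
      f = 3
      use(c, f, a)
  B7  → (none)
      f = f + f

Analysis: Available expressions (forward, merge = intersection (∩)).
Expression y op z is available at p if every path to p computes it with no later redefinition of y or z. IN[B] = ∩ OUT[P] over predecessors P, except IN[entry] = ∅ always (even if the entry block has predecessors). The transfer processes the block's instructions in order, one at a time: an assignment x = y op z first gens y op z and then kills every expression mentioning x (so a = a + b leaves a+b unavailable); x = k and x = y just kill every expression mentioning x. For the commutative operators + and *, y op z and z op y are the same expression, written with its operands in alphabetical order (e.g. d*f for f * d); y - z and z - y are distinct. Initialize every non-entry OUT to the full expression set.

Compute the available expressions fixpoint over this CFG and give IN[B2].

Answer: {c-c}

Derivation:
Per-block solution:
  B0:   IN={}   OUT={c-c}
  B1:   IN={c-c}   OUT={c-c}
  B2:   IN={c-c}   OUT={c-c}
  B3:   IN={c-c}   OUT={c-c}
  B4:   IN={c-c}   OUT={}
  B5:   IN={}   OUT={e+f}
  B6:   IN={e+f}   OUT={}
  B7:   IN={}   OUT={}

Merge at B2: IN[B2] = OUT[B1] = {c-c}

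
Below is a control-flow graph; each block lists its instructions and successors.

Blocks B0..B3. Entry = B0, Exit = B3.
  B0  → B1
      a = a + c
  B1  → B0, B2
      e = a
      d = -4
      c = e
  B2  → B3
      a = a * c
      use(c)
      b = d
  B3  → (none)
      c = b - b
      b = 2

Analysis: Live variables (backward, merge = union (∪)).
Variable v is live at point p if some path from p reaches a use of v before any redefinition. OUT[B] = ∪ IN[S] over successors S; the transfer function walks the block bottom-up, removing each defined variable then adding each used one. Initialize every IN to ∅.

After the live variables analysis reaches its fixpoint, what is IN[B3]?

Answer: {b}

Trace:
Fixpoint table:
  B0: | IN={a, c} | OUT={a}
  B1: | IN={a} | OUT={a, c, d}
  B2: | IN={a, c, d} | OUT={b}
  B3: | IN={b} | OUT={}

B3 is the boundary node: OUT[B3] = {}
Applying B3's transfer function to that OUT value gives IN[B3] (row B3 above).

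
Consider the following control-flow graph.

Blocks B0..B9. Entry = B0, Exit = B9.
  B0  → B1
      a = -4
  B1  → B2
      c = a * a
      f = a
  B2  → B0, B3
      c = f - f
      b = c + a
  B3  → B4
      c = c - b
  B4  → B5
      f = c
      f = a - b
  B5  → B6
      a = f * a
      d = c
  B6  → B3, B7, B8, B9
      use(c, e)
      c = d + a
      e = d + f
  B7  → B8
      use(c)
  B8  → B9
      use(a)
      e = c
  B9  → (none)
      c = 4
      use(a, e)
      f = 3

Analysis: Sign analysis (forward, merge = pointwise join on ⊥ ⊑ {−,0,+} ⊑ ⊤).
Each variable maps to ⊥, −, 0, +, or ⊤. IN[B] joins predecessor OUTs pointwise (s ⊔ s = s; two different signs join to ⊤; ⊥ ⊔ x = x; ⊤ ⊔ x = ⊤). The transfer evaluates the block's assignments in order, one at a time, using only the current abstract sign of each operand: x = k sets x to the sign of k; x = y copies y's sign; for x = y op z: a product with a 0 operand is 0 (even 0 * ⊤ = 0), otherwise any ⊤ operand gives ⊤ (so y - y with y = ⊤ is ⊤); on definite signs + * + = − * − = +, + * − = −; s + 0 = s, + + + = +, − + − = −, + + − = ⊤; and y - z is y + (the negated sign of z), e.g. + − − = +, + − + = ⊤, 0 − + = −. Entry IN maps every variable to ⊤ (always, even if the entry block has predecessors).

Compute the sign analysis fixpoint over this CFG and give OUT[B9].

Answer: {a: ⊤, b: ⊤, c: +, d: ⊤, e: ⊤, f: +}

Derivation:
Per-block solution:
  B0:  IN=(all ⊤)  OUT={a:-; rest ⊤}
  B1:  IN={a:-; rest ⊤}  OUT={a:-, c:+, f:-; rest ⊤}
  B2:  IN={a:-, c:+, f:-; rest ⊤}  OUT={a:-, f:-; rest ⊤}
  B3:  IN=(all ⊤)  OUT=(all ⊤)
  B4:  IN=(all ⊤)  OUT=(all ⊤)
  B5:  IN=(all ⊤)  OUT=(all ⊤)
  B6:  IN=(all ⊤)  OUT=(all ⊤)
  B7:  IN=(all ⊤)  OUT=(all ⊤)
  B8:  IN=(all ⊤)  OUT=(all ⊤)
  B9:  IN=(all ⊤)  OUT={c:+, f:+; rest ⊤}

Merge at B9: IN[B9] = OUT[B6] ⊔ OUT[B8] = {a: ⊤, b: ⊤, c: ⊤, d: ⊤, e: ⊤, f: ⊤}
Applying B9's transfer function to that IN value gives OUT[B9] (row B9 above).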